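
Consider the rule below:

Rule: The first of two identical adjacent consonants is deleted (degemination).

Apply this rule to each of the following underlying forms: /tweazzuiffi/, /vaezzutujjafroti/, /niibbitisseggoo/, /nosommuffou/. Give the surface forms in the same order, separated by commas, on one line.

/tweazzuiffi/: /zz/ is a geminate; the first /z/ deletes. /ff/ is a geminate; the first /f/ deletes. → [tweazuifi].
/vaezzutujjafroti/: /zz/ is a geminate; the first /z/ deletes. /jj/ is a geminate; the first /j/ deletes. → [vaezutujafroti].
/niibbitisseggoo/: /bb/ is a geminate; the first /b/ deletes. /ss/ is a geminate; the first /s/ deletes. /gg/ is a geminate; the first /g/ deletes. → [niibitisegoo].
/nosommuffou/: /mm/ is a geminate; the first /m/ deletes. /ff/ is a geminate; the first /f/ deletes. → [nosomufou].

tweazuifi, vaezutujafroti, niibitisegoo, nosomufou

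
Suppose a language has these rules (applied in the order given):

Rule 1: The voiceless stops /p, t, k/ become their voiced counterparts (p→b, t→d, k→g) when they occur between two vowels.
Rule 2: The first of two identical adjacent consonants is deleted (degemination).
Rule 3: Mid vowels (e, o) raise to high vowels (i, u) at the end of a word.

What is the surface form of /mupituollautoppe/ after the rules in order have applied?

mubiduolaudopi

Rule 1 (intervocalic voicing): /p/ is a voiceless stop between vowels /u/ and /i/, so it voices to [b]. /t/ is a voiceless stop between vowels /i/ and /u/, so it voices to [d]. /t/ is a voiceless stop between vowels /u/ and /o/, so it voices to [d]. /mupituollautoppe/ → mubiduollaudoppe.
Rule 2 (degemination): /ll/ is a geminate; the first /l/ deletes. /pp/ is a geminate; the first /p/ deletes. /mubiduollaudoppe/ → mubiduolaudope.
Rule 3 (final vowel raising): /e/ is a mid vowel in word-final position, so it raises to [i]. /mubiduolaudope/ → mubiduolaudopi.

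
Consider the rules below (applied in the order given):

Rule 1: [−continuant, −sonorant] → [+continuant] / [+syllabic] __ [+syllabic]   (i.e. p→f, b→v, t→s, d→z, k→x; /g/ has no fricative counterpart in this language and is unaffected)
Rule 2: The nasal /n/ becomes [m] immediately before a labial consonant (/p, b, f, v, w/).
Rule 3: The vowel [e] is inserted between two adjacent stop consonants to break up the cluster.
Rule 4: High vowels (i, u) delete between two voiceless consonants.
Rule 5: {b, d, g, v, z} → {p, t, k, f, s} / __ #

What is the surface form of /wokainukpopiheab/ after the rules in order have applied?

woxainukepofheap

Rule 1 (intervocalic spirantization): /k/ is a stop between vowels /o/ and /a/, so it spirantizes to the fricative [x]. /p/ is a stop between vowels /o/ and /i/, so it spirantizes to the fricative [f]. /wokainukpopiheab/ → woxainukpofiheab.
Rule 2 (nasal place assimilation): no segment meets the environment; /woxainukpofiheab/ is unchanged.
Rule 3 (stop-cluster e-epenthesis): /k/ and /p/ form a stop–stop cluster, so [e] is inserted between them. /woxainukpofiheab/ → woxainukepofiheab.
Rule 4 (high vowel syncope): /i/ is a high vowel flanked by voiceless consonants /f/ and /h/, so it deletes. /woxainukepofiheab/ → woxainukepofheab.
Rule 5 (final devoicing): /b/ is a voiced obstruent in word-final position, so it devoices to [p]. /woxainukepofheab/ → woxainukepofheap.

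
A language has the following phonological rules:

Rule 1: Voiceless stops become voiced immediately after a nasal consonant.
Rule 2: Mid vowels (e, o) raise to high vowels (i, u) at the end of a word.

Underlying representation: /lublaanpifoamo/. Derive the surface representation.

Rule 1 (post-nasal voicing): /p/ is a voiceless stop immediately after the nasal /n/, so it voices to [b]. /lublaanpifoamo/ → lublaanbifoamo.
Rule 2 (final vowel raising): /o/ is a mid vowel in word-final position, so it raises to [u]. /lublaanbifoamo/ → lublaanbifoamu.

lublaanbifoamu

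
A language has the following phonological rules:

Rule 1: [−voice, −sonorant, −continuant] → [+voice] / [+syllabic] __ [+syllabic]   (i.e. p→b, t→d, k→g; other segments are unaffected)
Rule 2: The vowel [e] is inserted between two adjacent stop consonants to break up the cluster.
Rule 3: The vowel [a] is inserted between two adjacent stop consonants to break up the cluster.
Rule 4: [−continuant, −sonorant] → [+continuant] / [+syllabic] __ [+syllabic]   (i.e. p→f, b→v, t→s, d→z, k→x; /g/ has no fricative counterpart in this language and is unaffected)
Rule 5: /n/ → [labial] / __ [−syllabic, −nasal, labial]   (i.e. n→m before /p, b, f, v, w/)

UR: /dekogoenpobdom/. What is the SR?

Rule 1 (intervocalic voicing): /k/ is a voiceless stop between vowels /e/ and /o/, so it voices to [g]. /dekogoenpobdom/ → degogoenpobdom.
Rule 2 (stop-cluster e-epenthesis): /b/ and /d/ form a stop–stop cluster, so [e] is inserted between them. /degogoenpobdom/ → degogoenpobedom.
Rule 3 (stop-cluster a-epenthesis): no segment meets the environment; /degogoenpobedom/ is unchanged.
Rule 4 (intervocalic spirantization): /b/ is a stop between vowels /o/ and /e/, so it spirantizes to the fricative [v]. /d/ is a stop between vowels /e/ and /o/, so it spirantizes to the fricative [z]. /degogoenpobedom/ → degogoenpovezom.
Rule 5 (nasal place assimilation): /n/ precedes the labial consonant /p/, so it assimilates in place to [m]. /degogoenpovezom/ → degogoempovezom.

degogoempovezom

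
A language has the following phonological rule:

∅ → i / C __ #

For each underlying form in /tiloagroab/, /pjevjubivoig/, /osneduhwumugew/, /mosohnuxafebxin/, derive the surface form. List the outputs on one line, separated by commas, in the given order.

tiloagroabi, pjevjubivoigi, osneduhwumugewi, mosohnuxafebxini

/tiloagroab/: the form ends in the consonant /b/, so [i] is inserted word-finally. → [tiloagroabi].
/pjevjubivoig/: the form ends in the consonant /g/, so [i] is inserted word-finally. → [pjevjubivoigi].
/osneduhwumugew/: the form ends in the consonant /w/, so [i] is inserted word-finally. → [osneduhwumugewi].
/mosohnuxafebxin/: the form ends in the consonant /n/, so [i] is inserted word-finally. → [mosohnuxafebxini].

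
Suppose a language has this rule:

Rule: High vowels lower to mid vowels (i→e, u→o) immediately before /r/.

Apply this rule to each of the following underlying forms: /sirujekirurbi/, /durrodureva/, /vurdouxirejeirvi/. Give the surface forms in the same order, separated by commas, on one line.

serujekerorbi, dorrodoreva, vordouxerejeervi

/sirujekirurbi/: /i/ is a high vowel immediately before /r/, so it lowers to [e]. /i/ is a high vowel immediately before /r/, so it lowers to [e]. /u/ is a high vowel immediately before /r/, so it lowers to [o]. → [serujekerorbi].
/durrodureva/: /u/ is a high vowel immediately before /r/, so it lowers to [o]. /u/ is a high vowel immediately before /r/, so it lowers to [o]. → [dorrodoreva].
/vurdouxirejeirvi/: /u/ is a high vowel immediately before /r/, so it lowers to [o]. /i/ is a high vowel immediately before /r/, so it lowers to [e]. /i/ is a high vowel immediately before /r/, so it lowers to [e]. → [vordouxerejeervi].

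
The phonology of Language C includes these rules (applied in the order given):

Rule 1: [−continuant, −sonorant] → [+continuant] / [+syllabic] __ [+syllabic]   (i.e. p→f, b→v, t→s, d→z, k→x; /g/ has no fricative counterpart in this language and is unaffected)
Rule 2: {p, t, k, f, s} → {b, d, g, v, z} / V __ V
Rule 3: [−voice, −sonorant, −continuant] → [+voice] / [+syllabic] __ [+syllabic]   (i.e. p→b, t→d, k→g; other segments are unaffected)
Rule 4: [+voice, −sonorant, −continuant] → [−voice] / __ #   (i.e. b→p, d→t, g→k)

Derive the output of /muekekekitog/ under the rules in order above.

muexexexizok

Rule 1 (intervocalic spirantization): /k/ is a stop between vowels /e/ and /e/, so it spirantizes to the fricative [x]. /k/ is a stop between vowels /e/ and /e/, so it spirantizes to the fricative [x]. /k/ is a stop between vowels /e/ and /i/, so it spirantizes to the fricative [x]. /t/ is a stop between vowels /i/ and /o/, so it spirantizes to the fricative [s]. /muekekekitog/ → muexexexisog.
Rule 2 (intervocalic voicing): /s/ is a voiceless obstruent between vowels /i/ and /o/, so it voices to [z]. /muexexexisog/ → muexexexizog.
Rule 3 (intervocalic voicing): no segment meets the environment; /muexexexizog/ is unchanged.
Rule 4 (final devoicing): /g/ is a voiced stop in word-final position, so it devoices to [k]. /muexexexizog/ → muexexexizok.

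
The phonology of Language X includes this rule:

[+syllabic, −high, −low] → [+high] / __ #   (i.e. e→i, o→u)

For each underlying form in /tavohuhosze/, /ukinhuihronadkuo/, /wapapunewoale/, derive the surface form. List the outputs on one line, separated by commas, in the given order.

/tavohuhosze/: /e/ is a mid vowel in word-final position, so it raises to [i]. → [tavohuhoszi].
/ukinhuihronadkuo/: /o/ is a mid vowel in word-final position, so it raises to [u]. → [ukinhuihronadkuu].
/wapapunewoale/: /e/ is a mid vowel in word-final position, so it raises to [i]. → [wapapunewoali].

tavohuhoszi, ukinhuihronadkuu, wapapunewoali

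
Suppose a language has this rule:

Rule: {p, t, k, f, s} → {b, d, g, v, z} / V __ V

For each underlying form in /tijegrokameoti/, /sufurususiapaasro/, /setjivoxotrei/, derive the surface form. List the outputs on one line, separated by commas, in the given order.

/tijegrokameoti/: /k/ is a voiceless obstruent between vowels /o/ and /a/, so it voices to [g]. /t/ is a voiceless obstruent between vowels /o/ and /i/, so it voices to [d]. → [tijegrogameodi].
/sufurususiapaasro/: /f/ is a voiceless obstruent between vowels /u/ and /u/, so it voices to [v]. /s/ is a voiceless obstruent between vowels /u/ and /u/, so it voices to [z]. /s/ is a voiceless obstruent between vowels /u/ and /i/, so it voices to [z]. /p/ is a voiceless obstruent between vowels /a/ and /a/, so it voices to [b]. → [suvuruzuziabaasro].
/setjivoxotrei/: the rule's environment is not met; surfaces unchanged as [setjivoxotrei].

tijegrogameodi, suvuruzuziabaasro, setjivoxotrei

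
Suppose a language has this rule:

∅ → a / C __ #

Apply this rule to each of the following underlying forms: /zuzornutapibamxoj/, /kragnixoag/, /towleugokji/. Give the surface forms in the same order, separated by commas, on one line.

/zuzornutapibamxoj/: the form ends in the consonant /j/, so [a] is inserted word-finally. → [zuzornutapibamxoja].
/kragnixoag/: the form ends in the consonant /g/, so [a] is inserted word-finally. → [kragnixoaga].
/towleugokji/: the rule's environment is not met; surfaces unchanged as [towleugokji].

zuzornutapibamxoja, kragnixoaga, towleugokji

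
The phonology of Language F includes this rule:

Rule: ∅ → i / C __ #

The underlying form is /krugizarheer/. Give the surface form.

the form ends in the consonant /r/, so [i] is inserted word-finally.
Surface form: [krugizarheeri].

krugizarheeri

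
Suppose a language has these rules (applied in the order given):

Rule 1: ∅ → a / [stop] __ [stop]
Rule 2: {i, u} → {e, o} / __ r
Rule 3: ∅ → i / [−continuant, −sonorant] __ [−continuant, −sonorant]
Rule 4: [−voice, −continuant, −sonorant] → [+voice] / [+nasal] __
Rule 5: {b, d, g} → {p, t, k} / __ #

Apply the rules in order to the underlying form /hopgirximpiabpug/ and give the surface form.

hopagerximbiabapuk

Rule 1 (stop-cluster a-epenthesis): /p/ and /g/ form a stop–stop cluster, so [a] is inserted between them. /b/ and /p/ form a stop–stop cluster, so [a] is inserted between them. /hopgirximpiabpug/ → hopagirximpiabapug.
Rule 2 (pre-rhotic lowering): /i/ is a high vowel immediately before /r/, so it lowers to [e]. /hopagirximpiabapug/ → hopagerximpiabapug.
Rule 3 (stop-cluster i-epenthesis): no segment meets the environment; /hopagerximpiabapug/ is unchanged.
Rule 4 (post-nasal voicing): /p/ is a voiceless stop immediately after the nasal /m/, so it voices to [b]. /hopagerximpiabapug/ → hopagerximbiabapug.
Rule 5 (final devoicing): /g/ is a voiced stop in word-final position, so it devoices to [k]. /hopagerximbiabapug/ → hopagerximbiabapuk.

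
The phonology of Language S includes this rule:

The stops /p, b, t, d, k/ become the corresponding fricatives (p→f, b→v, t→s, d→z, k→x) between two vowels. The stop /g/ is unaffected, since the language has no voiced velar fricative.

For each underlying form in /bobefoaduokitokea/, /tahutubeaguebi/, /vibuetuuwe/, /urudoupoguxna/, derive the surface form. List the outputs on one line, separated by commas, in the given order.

/bobefoaduokitokea/: /b/ is a stop between vowels /o/ and /e/, so it spirantizes to the fricative [v]. /d/ is a stop between vowels /a/ and /u/, so it spirantizes to the fricative [z]. /k/ is a stop between vowels /o/ and /i/, so it spirantizes to the fricative [x]. /t/ is a stop between vowels /i/ and /o/, so it spirantizes to the fricative [s]. /k/ is a stop between vowels /o/ and /e/, so it spirantizes to the fricative [x]. → [bovefoazuoxisoxea].
/tahutubeaguebi/: /t/ is a stop between vowels /u/ and /u/, so it spirantizes to the fricative [s]. /b/ is a stop between vowels /u/ and /e/, so it spirantizes to the fricative [v]. /b/ is a stop between vowels /e/ and /i/, so it spirantizes to the fricative [v]. → [tahusuveaguevi].
/vibuetuuwe/: /b/ is a stop between vowels /i/ and /u/, so it spirantizes to the fricative [v]. /t/ is a stop between vowels /e/ and /u/, so it spirantizes to the fricative [s]. → [vivuesuuwe].
/urudoupoguxna/: /d/ is a stop between vowels /u/ and /o/, so it spirantizes to the fricative [z]. /p/ is a stop between vowels /u/ and /o/, so it spirantizes to the fricative [f]. → [uruzoufoguxna].

bovefoazuoxisoxea, tahusuveaguevi, vivuesuuwe, uruzoufoguxna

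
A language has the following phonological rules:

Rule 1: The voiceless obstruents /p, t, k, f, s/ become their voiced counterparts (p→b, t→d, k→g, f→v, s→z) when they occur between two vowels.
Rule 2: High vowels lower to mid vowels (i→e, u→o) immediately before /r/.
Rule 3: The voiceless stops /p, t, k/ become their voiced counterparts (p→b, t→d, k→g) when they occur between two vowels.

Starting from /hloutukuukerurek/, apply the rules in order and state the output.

Rule 1 (intervocalic voicing): /t/ is a voiceless obstruent between vowels /u/ and /u/, so it voices to [d]. /k/ is a voiceless obstruent between vowels /u/ and /u/, so it voices to [g]. /k/ is a voiceless obstruent between vowels /u/ and /e/, so it voices to [g]. /hloutukuukerurek/ → hlouduguugerurek.
Rule 2 (pre-rhotic lowering): /u/ is a high vowel immediately before /r/, so it lowers to [o]. /hlouduguugerurek/ → hlouduguugerorek.
Rule 3 (intervocalic voicing): no segment meets the environment; /hlouduguugerorek/ is unchanged.

hlouduguugerorek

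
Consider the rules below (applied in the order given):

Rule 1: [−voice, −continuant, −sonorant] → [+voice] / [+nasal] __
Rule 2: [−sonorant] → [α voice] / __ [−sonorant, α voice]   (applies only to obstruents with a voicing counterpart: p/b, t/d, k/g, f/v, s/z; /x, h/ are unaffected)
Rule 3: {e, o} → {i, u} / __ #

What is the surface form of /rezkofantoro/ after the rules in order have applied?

Rule 1 (post-nasal voicing): /t/ is a voiceless stop immediately after the nasal /n/, so it voices to [d]. /rezkofantoro/ → rezkofandoro.
Rule 2 (regressive voicing assimilation): /z/ precedes the voiceless obstruent /k/, so it devoices to [s] by assimilation. /rezkofandoro/ → reskofandoro.
Rule 3 (final vowel raising): /o/ is a mid vowel in word-final position, so it raises to [u]. /reskofandoro/ → reskofandoru.

reskofandoru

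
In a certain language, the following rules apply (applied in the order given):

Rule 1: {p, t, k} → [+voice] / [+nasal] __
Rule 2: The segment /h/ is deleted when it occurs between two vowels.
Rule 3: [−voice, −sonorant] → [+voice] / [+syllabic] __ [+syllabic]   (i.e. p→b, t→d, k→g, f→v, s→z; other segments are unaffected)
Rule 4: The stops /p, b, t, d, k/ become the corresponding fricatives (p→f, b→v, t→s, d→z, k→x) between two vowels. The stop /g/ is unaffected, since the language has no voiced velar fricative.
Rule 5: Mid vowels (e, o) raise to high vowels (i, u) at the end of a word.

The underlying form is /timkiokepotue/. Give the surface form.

timgiogevozui

Rule 1 (post-nasal voicing): /k/ is a voiceless stop immediately after the nasal /m/, so it voices to [g]. /timkiokepotue/ → timgiokepotue.
Rule 2 (intervocalic h-deletion): no segment meets the environment; /timgiokepotue/ is unchanged.
Rule 3 (intervocalic voicing): /k/ is a voiceless obstruent between vowels /o/ and /e/, so it voices to [g]. /p/ is a voiceless obstruent between vowels /e/ and /o/, so it voices to [b]. /t/ is a voiceless obstruent between vowels /o/ and /u/, so it voices to [d]. /timgiokepotue/ → timgiogebodue.
Rule 4 (intervocalic spirantization): /b/ is a stop between vowels /e/ and /o/, so it spirantizes to the fricative [v]. /d/ is a stop between vowels /o/ and /u/, so it spirantizes to the fricative [z]. /timgiogebodue/ → timgiogevozue.
Rule 5 (final vowel raising): /e/ is a mid vowel in word-final position, so it raises to [i]. /timgiogevozue/ → timgiogevozui.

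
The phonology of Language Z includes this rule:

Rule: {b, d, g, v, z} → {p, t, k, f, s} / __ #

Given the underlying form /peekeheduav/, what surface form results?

peekeheduaf

Scanning /peekeheduav/: /d/ at position 8 is not in the conditioning environment; /v/ is a voiced obstruent in word-final position, so it devoices to [f].
Result: [peekeheduaf].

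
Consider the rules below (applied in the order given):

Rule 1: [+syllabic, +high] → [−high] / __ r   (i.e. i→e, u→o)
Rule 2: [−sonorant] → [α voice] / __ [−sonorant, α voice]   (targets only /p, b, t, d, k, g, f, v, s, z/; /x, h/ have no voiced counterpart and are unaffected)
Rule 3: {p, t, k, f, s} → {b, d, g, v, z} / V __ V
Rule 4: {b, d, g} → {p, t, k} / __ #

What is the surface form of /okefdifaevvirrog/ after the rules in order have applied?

Rule 1 (pre-rhotic lowering): /i/ is a high vowel immediately before /r/, so it lowers to [e]. /okefdifaevvirrog/ → okefdifaevverrog.
Rule 2 (regressive voicing assimilation): /f/ precedes the voiced obstruent /d/, so it voices to [v] by assimilation. /okefdifaevverrog/ → okevdifaevverrog.
Rule 3 (intervocalic voicing): /k/ is a voiceless obstruent between vowels /o/ and /e/, so it voices to [g]. /f/ is a voiceless obstruent between vowels /i/ and /a/, so it voices to [v]. /okevdifaevverrog/ → ogevdivaevverrog.
Rule 4 (final devoicing): /g/ is a voiced stop in word-final position, so it devoices to [k]. /ogevdivaevverrog/ → ogevdivaevverrok.

ogevdivaevverrok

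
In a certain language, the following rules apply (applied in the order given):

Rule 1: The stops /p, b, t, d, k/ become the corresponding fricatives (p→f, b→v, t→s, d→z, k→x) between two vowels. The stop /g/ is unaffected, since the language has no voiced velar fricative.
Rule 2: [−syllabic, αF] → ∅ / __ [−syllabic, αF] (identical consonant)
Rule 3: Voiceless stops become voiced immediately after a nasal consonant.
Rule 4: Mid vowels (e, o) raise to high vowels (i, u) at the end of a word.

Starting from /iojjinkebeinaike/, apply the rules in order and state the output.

Rule 1 (intervocalic spirantization): /b/ is a stop between vowels /e/ and /e/, so it spirantizes to the fricative [v]. /k/ is a stop between vowels /i/ and /e/, so it spirantizes to the fricative [x]. /iojjinkebeinaike/ → iojjinkeveinaixe.
Rule 2 (degemination): /jj/ is a geminate; the first /j/ deletes. /iojjinkeveinaixe/ → iojinkeveinaixe.
Rule 3 (post-nasal voicing): /k/ is a voiceless stop immediately after the nasal /n/, so it voices to [g]. /iojinkeveinaixe/ → iojingeveinaixe.
Rule 4 (final vowel raising): /e/ is a mid vowel in word-final position, so it raises to [i]. /iojingeveinaixe/ → iojingeveinaixi.

iojingeveinaixi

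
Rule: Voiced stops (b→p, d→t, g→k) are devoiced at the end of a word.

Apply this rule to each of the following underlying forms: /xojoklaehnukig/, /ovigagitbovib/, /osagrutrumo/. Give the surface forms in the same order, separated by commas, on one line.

xojoklaehnukik, ovigagitbovip, osagrutrumo

/xojoklaehnukig/: /g/ is a voiced stop in word-final position, so it devoices to [k]. → [xojoklaehnukik].
/ovigagitbovib/: /b/ is a voiced stop in word-final position, so it devoices to [p]. → [ovigagitbovip].
/osagrutrumo/: the rule's environment is not met; surfaces unchanged as [osagrutrumo].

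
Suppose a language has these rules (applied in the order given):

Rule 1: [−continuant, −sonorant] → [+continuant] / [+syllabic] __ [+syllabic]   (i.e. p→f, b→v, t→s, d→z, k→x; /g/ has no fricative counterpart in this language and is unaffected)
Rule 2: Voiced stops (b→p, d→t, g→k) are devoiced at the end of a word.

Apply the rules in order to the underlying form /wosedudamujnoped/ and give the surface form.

wosezuzamujnofet

Rule 1 (intervocalic spirantization): /d/ is a stop between vowels /e/ and /u/, so it spirantizes to the fricative [z]. /d/ is a stop between vowels /u/ and /a/, so it spirantizes to the fricative [z]. /p/ is a stop between vowels /o/ and /e/, so it spirantizes to the fricative [f]. /wosedudamujnoped/ → wosezuzamujnofed.
Rule 2 (final devoicing): /d/ is a voiced stop in word-final position, so it devoices to [t]. /wosezuzamujnofed/ → wosezuzamujnofet.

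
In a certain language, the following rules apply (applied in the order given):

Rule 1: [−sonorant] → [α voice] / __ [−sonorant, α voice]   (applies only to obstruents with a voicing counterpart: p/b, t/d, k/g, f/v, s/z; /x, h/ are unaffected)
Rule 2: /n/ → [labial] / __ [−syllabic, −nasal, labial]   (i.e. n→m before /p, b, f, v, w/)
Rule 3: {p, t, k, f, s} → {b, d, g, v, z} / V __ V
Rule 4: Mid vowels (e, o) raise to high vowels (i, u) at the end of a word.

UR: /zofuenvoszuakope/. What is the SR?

Rule 1 (regressive voicing assimilation): /s/ precedes the voiced obstruent /z/, so it voices to [z] by assimilation. /zofuenvoszuakope/ → zofuenvozzuakope.
Rule 2 (nasal place assimilation): /n/ precedes the labial consonant /v/, so it assimilates in place to [m]. /zofuenvozzuakope/ → zofuemvozzuakope.
Rule 3 (intervocalic voicing): /f/ is a voiceless obstruent between vowels /o/ and /u/, so it voices to [v]. /k/ is a voiceless obstruent between vowels /a/ and /o/, so it voices to [g]. /p/ is a voiceless obstruent between vowels /o/ and /e/, so it voices to [b]. /zofuemvozzuakope/ → zovuemvozzuagobe.
Rule 4 (final vowel raising): /e/ is a mid vowel in word-final position, so it raises to [i]. /zovuemvozzuagobe/ → zovuemvozzuagobi.

zovuemvozzuagobi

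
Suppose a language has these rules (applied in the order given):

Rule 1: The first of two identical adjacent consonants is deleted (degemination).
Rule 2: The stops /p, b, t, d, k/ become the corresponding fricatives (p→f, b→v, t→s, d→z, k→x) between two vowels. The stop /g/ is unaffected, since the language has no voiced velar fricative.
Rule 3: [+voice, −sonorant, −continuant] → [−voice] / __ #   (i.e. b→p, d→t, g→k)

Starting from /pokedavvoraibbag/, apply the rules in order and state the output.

Rule 1 (degemination): /vv/ is a geminate; the first /v/ deletes. /bb/ is a geminate; the first /b/ deletes. /pokedavvoraibbag/ → pokedavoraibag.
Rule 2 (intervocalic spirantization): /k/ is a stop between vowels /o/ and /e/, so it spirantizes to the fricative [x]. /d/ is a stop between vowels /e/ and /a/, so it spirantizes to the fricative [z]. /b/ is a stop between vowels /i/ and /a/, so it spirantizes to the fricative [v]. /pokedavoraibag/ → poxezavoraivag.
Rule 3 (final devoicing): /g/ is a voiced stop in word-final position, so it devoices to [k]. /poxezavoraivag/ → poxezavoraivak.

poxezavoraivak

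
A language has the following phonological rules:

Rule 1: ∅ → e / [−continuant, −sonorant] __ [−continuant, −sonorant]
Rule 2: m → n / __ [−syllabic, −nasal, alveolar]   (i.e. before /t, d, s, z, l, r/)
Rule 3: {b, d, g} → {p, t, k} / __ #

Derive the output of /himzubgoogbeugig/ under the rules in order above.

Rule 1 (stop-cluster e-epenthesis): /b/ and /g/ form a stop–stop cluster, so [e] is inserted between them. /g/ and /b/ form a stop–stop cluster, so [e] is inserted between them. /himzubgoogbeugig/ → himzubegoogebeugig.
Rule 2 (nasal place assimilation): /m/ precedes the alveolar consonant /z/, so it assimilates in place to [n]. /himzubegoogebeugig/ → hinzubegoogebeugig.
Rule 3 (final devoicing): /g/ is a voiced stop in word-final position, so it devoices to [k]. /hinzubegoogebeugig/ → hinzubegoogebeugik.

hinzubegoogebeugik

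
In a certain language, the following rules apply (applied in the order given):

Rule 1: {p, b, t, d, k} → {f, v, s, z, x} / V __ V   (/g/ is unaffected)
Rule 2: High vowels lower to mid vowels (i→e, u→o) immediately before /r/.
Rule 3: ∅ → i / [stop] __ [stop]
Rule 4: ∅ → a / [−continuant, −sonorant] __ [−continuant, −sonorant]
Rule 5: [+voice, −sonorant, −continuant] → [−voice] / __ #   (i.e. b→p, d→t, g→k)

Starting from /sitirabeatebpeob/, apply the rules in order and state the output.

Rule 1 (intervocalic spirantization): /t/ is a stop between vowels /i/ and /i/, so it spirantizes to the fricative [s]. /b/ is a stop between vowels /a/ and /e/, so it spirantizes to the fricative [v]. /t/ is a stop between vowels /a/ and /e/, so it spirantizes to the fricative [s]. /sitirabeatebpeob/ → sisiraveasebpeob.
Rule 2 (pre-rhotic lowering): /i/ is a high vowel immediately before /r/, so it lowers to [e]. /sisiraveasebpeob/ → siseraveasebpeob.
Rule 3 (stop-cluster i-epenthesis): /b/ and /p/ form a stop–stop cluster, so [i] is inserted between them. /siseraveasebpeob/ → siseraveasebipeob.
Rule 4 (stop-cluster a-epenthesis): no segment meets the environment; /siseraveasebipeob/ is unchanged.
Rule 5 (final devoicing): /b/ is a voiced stop in word-final position, so it devoices to [p]. /siseraveasebipeob/ → siseraveasebipeop.

siseraveasebipeop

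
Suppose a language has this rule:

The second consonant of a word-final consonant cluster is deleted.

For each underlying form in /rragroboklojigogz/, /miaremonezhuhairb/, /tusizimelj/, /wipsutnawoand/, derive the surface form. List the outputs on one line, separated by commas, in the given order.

rragroboklojigog, miaremonezhuhair, tusizimel, wipsutnawoan

/rragroboklojigogz/: /z/ is the second consonant of a word-final cluster /gz/, so it deletes. → [rragroboklojigog].
/miaremonezhuhairb/: /b/ is the second consonant of a word-final cluster /rb/, so it deletes. → [miaremonezhuhair].
/tusizimelj/: /j/ is the second consonant of a word-final cluster /lj/, so it deletes. → [tusizimel].
/wipsutnawoand/: /d/ is the second consonant of a word-final cluster /nd/, so it deletes. → [wipsutnawoan].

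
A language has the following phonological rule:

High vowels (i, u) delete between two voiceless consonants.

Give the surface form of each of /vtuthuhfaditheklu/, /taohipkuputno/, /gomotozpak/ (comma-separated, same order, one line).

vtthhfaditheklu, taohpkptno, gomotozpak

/vtuthuhfaditheklu/: /u/ is a high vowel flanked by voiceless consonants /t/ and /t/, so it deletes. /u/ is a high vowel flanked by voiceless consonants /h/ and /h/, so it deletes. → [vtthhfaditheklu].
/taohipkuputno/: /i/ is a high vowel flanked by voiceless consonants /h/ and /p/, so it deletes. /u/ is a high vowel flanked by voiceless consonants /k/ and /p/, so it deletes. /u/ is a high vowel flanked by voiceless consonants /p/ and /t/, so it deletes. → [taohpkptno].
/gomotozpak/: the rule's environment is not met; surfaces unchanged as [gomotozpak].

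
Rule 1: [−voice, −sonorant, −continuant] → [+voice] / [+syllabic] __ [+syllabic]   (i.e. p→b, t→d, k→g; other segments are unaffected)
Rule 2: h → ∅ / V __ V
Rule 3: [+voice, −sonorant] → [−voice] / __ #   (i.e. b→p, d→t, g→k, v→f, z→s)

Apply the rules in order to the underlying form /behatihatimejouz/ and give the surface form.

Rule 1 (intervocalic voicing): /t/ is a voiceless stop between vowels /a/ and /i/, so it voices to [d]. /t/ is a voiceless stop between vowels /a/ and /i/, so it voices to [d]. /behatihatimejouz/ → behadihadimejouz.
Rule 2 (intervocalic h-deletion): /h/ occurs between vowels /e/ and /a/, so it deletes. /h/ occurs between vowels /i/ and /a/, so it deletes. /behadihadimejouz/ → beadiadimejouz.
Rule 3 (final devoicing): /z/ is a voiced obstruent in word-final position, so it devoices to [s]. /beadiadimejouz/ → beadiadimejous.

beadiadimejous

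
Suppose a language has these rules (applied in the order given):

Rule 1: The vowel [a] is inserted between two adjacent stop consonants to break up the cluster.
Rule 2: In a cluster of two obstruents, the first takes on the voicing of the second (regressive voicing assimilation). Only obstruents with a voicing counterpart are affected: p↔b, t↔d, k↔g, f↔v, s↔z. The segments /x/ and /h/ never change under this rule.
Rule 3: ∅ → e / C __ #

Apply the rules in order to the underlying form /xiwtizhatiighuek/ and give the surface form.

xiwtishatiikhueke

Rule 1 (stop-cluster a-epenthesis): no segment meets the environment; /xiwtizhatiighuek/ is unchanged.
Rule 2 (regressive voicing assimilation): /z/ precedes the voiceless obstruent /h/, so it devoices to [s] by assimilation. /g/ precedes the voiceless obstruent /h/, so it devoices to [k] by assimilation. /xiwtizhatiighuek/ → xiwtishatiikhuek.
Rule 3 (final e-epenthesis): the form ends in the consonant /k/, so [e] is inserted word-finally. /xiwtishatiikhuek/ → xiwtishatiikhueke.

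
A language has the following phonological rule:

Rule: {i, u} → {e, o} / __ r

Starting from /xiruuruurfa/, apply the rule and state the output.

Scanning /xiruuruurfa/: /i/ is a high vowel immediately before /r/, so it lowers to [e]; /u/ at position 4 is not in the conditioning environment; /u/ is a high vowel immediately before /r/, so it lowers to [o]; /u/ at position 7 is not in the conditioning environment; /u/ is a high vowel immediately before /r/, so it lowers to [o].
Result: [xeruoruorfa].

xeruoruorfa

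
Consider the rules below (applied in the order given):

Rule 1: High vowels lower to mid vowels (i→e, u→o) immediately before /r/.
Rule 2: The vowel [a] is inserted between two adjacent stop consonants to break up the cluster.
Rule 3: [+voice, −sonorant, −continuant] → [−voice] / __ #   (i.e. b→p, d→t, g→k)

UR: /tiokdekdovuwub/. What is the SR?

Rule 1 (pre-rhotic lowering): no segment meets the environment; /tiokdekdovuwub/ is unchanged.
Rule 2 (stop-cluster a-epenthesis): /k/ and /d/ form a stop–stop cluster, so [a] is inserted between them. /k/ and /d/ form a stop–stop cluster, so [a] is inserted between them. /tiokdekdovuwub/ → tiokadekadovuwub.
Rule 3 (final devoicing): /b/ is a voiced stop in word-final position, so it devoices to [p]. /tiokadekadovuwub/ → tiokadekadovuwup.

tiokadekadovuwup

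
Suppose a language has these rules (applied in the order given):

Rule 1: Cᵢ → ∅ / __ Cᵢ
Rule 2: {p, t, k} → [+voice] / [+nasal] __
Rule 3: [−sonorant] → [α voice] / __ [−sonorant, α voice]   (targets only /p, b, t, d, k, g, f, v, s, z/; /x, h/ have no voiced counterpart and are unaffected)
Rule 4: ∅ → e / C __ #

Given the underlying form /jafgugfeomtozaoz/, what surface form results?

Rule 1 (degemination): no segment meets the environment; /jafgugfeomtozaoz/ is unchanged.
Rule 2 (post-nasal voicing): /t/ is a voiceless stop immediately after the nasal /m/, so it voices to [d]. /jafgugfeomtozaoz/ → jafgugfeomdozaoz.
Rule 3 (regressive voicing assimilation): /f/ precedes the voiced obstruent /g/, so it voices to [v] by assimilation. /g/ precedes the voiceless obstruent /f/, so it devoices to [k] by assimilation. /jafgugfeomdozaoz/ → javgukfeomdozaoz.
Rule 4 (final e-epenthesis): the form ends in the consonant /z/, so [e] is inserted word-finally. /javgukfeomdozaoz/ → javgukfeomdozaoze.

javgukfeomdozaoze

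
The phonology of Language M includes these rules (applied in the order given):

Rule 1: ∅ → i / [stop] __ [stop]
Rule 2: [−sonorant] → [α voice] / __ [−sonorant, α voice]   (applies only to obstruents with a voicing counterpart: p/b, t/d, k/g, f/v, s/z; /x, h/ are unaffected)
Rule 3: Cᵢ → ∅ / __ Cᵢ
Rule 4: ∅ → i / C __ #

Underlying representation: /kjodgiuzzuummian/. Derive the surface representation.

kjodigiuzuumiani

Rule 1 (stop-cluster i-epenthesis): /d/ and /g/ form a stop–stop cluster, so [i] is inserted between them. /kjodgiuzzuummian/ → kjodigiuzzuummian.
Rule 2 (regressive voicing assimilation): no segment meets the environment; /kjodigiuzzuummian/ is unchanged.
Rule 3 (degemination): /zz/ is a geminate; the first /z/ deletes. /mm/ is a geminate; the first /m/ deletes. /kjodigiuzzuummian/ → kjodigiuzuumian.
Rule 4 (final i-epenthesis): the form ends in the consonant /n/, so [i] is inserted word-finally. /kjodigiuzuumian/ → kjodigiuzuumiani.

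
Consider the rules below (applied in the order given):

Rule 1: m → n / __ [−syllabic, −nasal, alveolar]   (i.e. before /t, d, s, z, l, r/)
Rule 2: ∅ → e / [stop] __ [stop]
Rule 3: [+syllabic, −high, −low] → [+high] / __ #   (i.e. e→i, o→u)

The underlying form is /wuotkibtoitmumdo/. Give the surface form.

wuotekibetoitmundu

Rule 1 (nasal place assimilation): /m/ precedes the alveolar consonant /d/, so it assimilates in place to [n]. /wuotkibtoitmumdo/ → wuotkibtoitmundo.
Rule 2 (stop-cluster e-epenthesis): /t/ and /k/ form a stop–stop cluster, so [e] is inserted between them. /b/ and /t/ form a stop–stop cluster, so [e] is inserted between them. /wuotkibtoitmundo/ → wuotekibetoitmundo.
Rule 3 (final vowel raising): /o/ is a mid vowel in word-final position, so it raises to [u]. /wuotekibetoitmundo/ → wuotekibetoitmundu.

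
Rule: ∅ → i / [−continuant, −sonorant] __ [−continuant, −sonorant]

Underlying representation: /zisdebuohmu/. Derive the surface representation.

zisdebuohmu

No segment of /zisdebuohmu/ meets the structural description of the rule, so the form surfaces unchanged.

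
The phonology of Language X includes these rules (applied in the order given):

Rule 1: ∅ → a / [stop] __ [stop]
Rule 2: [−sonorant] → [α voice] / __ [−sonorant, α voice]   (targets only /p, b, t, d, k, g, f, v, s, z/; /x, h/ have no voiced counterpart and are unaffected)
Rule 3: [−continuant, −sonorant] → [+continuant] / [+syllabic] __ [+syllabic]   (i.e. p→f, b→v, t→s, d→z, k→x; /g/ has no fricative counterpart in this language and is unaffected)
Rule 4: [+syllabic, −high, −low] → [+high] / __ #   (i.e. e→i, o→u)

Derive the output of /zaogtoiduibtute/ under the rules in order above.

Rule 1 (stop-cluster a-epenthesis): /g/ and /t/ form a stop–stop cluster, so [a] is inserted between them. /b/ and /t/ form a stop–stop cluster, so [a] is inserted between them. /zaogtoiduibtute/ → zaogatoiduibatute.
Rule 2 (regressive voicing assimilation): no segment meets the environment; /zaogatoiduibatute/ is unchanged.
Rule 3 (intervocalic spirantization): /t/ is a stop between vowels /a/ and /o/, so it spirantizes to the fricative [s]. /d/ is a stop between vowels /i/ and /u/, so it spirantizes to the fricative [z]. /b/ is a stop between vowels /i/ and /a/, so it spirantizes to the fricative [v]. /t/ is a stop between vowels /a/ and /u/, so it spirantizes to the fricative [s]. /t/ is a stop between vowels /u/ and /e/, so it spirantizes to the fricative [s]. /zaogatoiduibatute/ → zaogasoizuivasuse.
Rule 4 (final vowel raising): /e/ is a mid vowel in word-final position, so it raises to [i]. /zaogasoizuivasuse/ → zaogasoizuivasusi.

zaogasoizuivasusi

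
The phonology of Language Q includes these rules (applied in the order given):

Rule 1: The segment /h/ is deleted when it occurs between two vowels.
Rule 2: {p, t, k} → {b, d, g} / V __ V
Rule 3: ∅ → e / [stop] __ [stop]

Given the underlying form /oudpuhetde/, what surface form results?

oudepuetede

Rule 1 (intervocalic h-deletion): /h/ occurs between vowels /u/ and /e/, so it deletes. /oudpuhetde/ → oudpuetde.
Rule 2 (intervocalic voicing): no segment meets the environment; /oudpuetde/ is unchanged.
Rule 3 (stop-cluster e-epenthesis): /d/ and /p/ form a stop–stop cluster, so [e] is inserted between them. /t/ and /d/ form a stop–stop cluster, so [e] is inserted between them. /oudpuetde/ → oudepuetede.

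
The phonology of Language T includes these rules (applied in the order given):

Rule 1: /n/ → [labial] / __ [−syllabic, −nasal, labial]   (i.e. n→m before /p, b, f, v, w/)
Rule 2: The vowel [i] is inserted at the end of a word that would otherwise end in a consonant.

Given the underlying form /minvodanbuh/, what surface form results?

Rule 1 (nasal place assimilation): /n/ precedes the labial consonant /v/, so it assimilates in place to [m]. /n/ precedes the labial consonant /b/, so it assimilates in place to [m]. /minvodanbuh/ → mimvodambuh.
Rule 2 (final i-epenthesis): the form ends in the consonant /h/, so [i] is inserted word-finally. /mimvodambuh/ → mimvodambuhi.

mimvodambuhi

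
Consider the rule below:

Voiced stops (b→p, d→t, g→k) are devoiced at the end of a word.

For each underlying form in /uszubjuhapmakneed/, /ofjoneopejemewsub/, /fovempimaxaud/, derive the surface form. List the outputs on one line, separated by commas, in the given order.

uszubjuhapmakneet, ofjoneopejemewsup, fovempimaxaut

/uszubjuhapmakneed/: /d/ is a voiced stop in word-final position, so it devoices to [t]. → [uszubjuhapmakneet].
/ofjoneopejemewsub/: /b/ is a voiced stop in word-final position, so it devoices to [p]. → [ofjoneopejemewsup].
/fovempimaxaud/: /d/ is a voiced stop in word-final position, so it devoices to [t]. → [fovempimaxaut].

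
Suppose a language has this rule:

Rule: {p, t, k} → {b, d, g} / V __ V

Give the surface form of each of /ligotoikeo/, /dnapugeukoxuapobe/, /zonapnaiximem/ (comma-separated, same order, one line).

/ligotoikeo/: /t/ is a voiceless stop between vowels /o/ and /o/, so it voices to [d]. /k/ is a voiceless stop between vowels /i/ and /e/, so it voices to [g]. → [ligodoigeo].
/dnapugeukoxuapobe/: /p/ is a voiceless stop between vowels /a/ and /u/, so it voices to [b]. /k/ is a voiceless stop between vowels /u/ and /o/, so it voices to [g]. /p/ is a voiceless stop between vowels /a/ and /o/, so it voices to [b]. → [dnabugeugoxuabobe].
/zonapnaiximem/: the rule's environment is not met; surfaces unchanged as [zonapnaiximem].

ligodoigeo, dnabugeugoxuabobe, zonapnaiximem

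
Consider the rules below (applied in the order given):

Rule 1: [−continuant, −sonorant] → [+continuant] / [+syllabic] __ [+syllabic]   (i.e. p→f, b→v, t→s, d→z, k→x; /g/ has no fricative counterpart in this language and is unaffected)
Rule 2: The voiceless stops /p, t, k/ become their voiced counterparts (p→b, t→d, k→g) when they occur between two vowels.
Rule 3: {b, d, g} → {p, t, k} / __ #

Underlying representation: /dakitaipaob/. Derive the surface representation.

Rule 1 (intervocalic spirantization): /k/ is a stop between vowels /a/ and /i/, so it spirantizes to the fricative [x]. /t/ is a stop between vowels /i/ and /a/, so it spirantizes to the fricative [s]. /p/ is a stop between vowels /i/ and /a/, so it spirantizes to the fricative [f]. /dakitaipaob/ → daxisaifaob.
Rule 2 (intervocalic voicing): no segment meets the environment; /daxisaifaob/ is unchanged.
Rule 3 (final devoicing): /b/ is a voiced stop in word-final position, so it devoices to [p]. /daxisaifaob/ → daxisaifaop.

daxisaifaop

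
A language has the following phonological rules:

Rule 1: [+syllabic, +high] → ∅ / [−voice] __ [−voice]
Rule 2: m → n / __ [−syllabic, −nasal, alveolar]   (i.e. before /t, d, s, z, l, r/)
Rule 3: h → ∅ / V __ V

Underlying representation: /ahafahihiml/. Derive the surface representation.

Rule 1 (high vowel syncope): /i/ is a high vowel flanked by voiceless consonants /h/ and /h/, so it deletes. /ahafahihiml/ → ahafahhiml.
Rule 2 (nasal place assimilation): /m/ precedes the alveolar consonant /l/, so it assimilates in place to [n]. /ahafahhiml/ → ahafahhinl.
Rule 3 (intervocalic h-deletion): /h/ occurs between vowels /a/ and /a/, so it deletes. /ahafahhinl/ → aafahhinl.

aafahhinl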